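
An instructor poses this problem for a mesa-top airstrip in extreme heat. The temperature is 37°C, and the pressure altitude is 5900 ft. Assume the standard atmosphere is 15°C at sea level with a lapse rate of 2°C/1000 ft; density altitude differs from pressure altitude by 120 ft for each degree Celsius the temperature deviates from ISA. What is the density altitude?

9956 ft

ISA temperature at 5900 ft = 15 − 2 × (5900/1000) = 3.2°C.
ISA deviation = 37 − 3.2 = +33.8°C.
Density altitude = 5900 + 120 × (33.8) = 5900 + (+4056) = 9956 ft.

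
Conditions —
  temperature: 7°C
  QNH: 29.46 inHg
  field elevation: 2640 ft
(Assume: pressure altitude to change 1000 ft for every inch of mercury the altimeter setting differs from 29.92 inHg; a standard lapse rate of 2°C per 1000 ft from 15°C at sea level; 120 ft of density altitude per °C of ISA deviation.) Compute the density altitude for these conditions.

2884 ft

Pressure altitude = 2640 + (29.92 − 29.46) × 1000 = 2640 + (+460) = 3100 ft.
ISA temperature at 3100 ft = 15 − 2 × (3100/1000) = 8.8°C.
ISA deviation = 7 − 8.8 = -1.8°C.
Density altitude = 3100 + 120 × (-1.8) = 2884 ft.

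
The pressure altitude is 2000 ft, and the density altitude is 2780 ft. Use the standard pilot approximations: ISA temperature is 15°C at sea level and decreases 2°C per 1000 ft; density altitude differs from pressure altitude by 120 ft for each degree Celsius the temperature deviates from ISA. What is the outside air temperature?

17.5°C

Density altitude − pressure altitude = 2780 − 2000 = +780 ft.
At 120 ft/°C that is an ISA deviation of 780/120 = +6.5°C.
ISA temperature at 2000 ft = 15 − 2 × (2000/1000) = 11°C.
OAT = ISA + deviation = 11 + (+6.5) = 17.5°C.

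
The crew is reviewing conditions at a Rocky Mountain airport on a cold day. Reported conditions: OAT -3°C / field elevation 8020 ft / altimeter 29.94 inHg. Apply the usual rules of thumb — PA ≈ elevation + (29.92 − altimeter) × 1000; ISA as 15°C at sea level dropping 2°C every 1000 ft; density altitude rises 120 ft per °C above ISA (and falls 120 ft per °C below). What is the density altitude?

Pressure altitude = 8020 + (29.92 − 29.94) × 1000 = 8020 + (-20) = 8000 ft.
ISA temperature at 8000 ft = 15 − 2 × (8000/1000) = -1°C.
ISA deviation = -3 − (-1) = -2°C.
Density altitude = 8000 + 120 × (-2) = 7760 ft.

7760 ft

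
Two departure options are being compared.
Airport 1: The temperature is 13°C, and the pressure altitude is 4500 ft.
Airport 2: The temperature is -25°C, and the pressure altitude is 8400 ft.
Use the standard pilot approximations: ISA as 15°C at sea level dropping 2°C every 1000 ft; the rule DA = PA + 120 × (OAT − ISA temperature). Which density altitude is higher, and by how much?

Airport 2 by 276 ft

Airport 1: ISA temp = 6°C, deviation +7°C, DA = 4500 + 120 × 7 = 5340 ft.
Airport 2: ISA temp = -1.8°C, deviation -23.2°C, DA = 8400 + 120 × (-23.2) = 5616 ft.
Airport 2 is higher by 5616 − 5340 = 276 ft.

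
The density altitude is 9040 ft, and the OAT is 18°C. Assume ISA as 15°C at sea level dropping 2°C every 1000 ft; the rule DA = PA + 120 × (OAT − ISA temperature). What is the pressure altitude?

DA = PA + 120 × (OAT − (15 − 2·PA/1000)) = PA + 120·OAT − 1800 + 0.24·PA = 1.24·PA + 120·OAT − 1800.
So 1.24·PA = 9040 − 120 × 18 + 1800 = 8680.
PA = 8680 / 1.24 = 7000 ft.

7000 ft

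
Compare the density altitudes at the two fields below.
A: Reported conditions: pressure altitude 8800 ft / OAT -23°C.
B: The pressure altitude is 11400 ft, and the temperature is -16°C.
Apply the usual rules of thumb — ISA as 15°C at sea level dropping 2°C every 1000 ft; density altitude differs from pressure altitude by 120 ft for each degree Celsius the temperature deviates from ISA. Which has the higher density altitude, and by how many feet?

B by 4064 ft

A: ISA temp = -2.6°C, deviation -20.4°C, DA = 8800 + 120 × (-20.4) = 6352 ft.
B: ISA temp = -7.8°C, deviation -8.2°C, DA = 11400 + 120 × (-8.2) = 10416 ft.
B is higher by 10416 − 6352 = 4064 ft.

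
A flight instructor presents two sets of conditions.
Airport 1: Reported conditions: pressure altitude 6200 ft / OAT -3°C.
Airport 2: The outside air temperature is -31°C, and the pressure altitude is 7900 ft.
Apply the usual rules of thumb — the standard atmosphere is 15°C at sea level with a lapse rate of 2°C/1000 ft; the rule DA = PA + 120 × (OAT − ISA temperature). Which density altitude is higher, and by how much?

Airport 1 by 1252 ft

Airport 1: ISA temp = 2.6°C, deviation -5.6°C, DA = 6200 + 120 × (-5.6) = 5528 ft.
Airport 2: ISA temp = -0.8°C, deviation -30.2°C, DA = 7900 + 120 × (-30.2) = 4276 ft.
Airport 1 is higher by 5528 − 4276 = 1252 ft.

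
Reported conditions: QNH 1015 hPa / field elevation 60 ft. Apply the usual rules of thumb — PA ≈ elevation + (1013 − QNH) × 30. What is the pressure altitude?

0 ft

Pressure correction = (1013 − 1015) × 30 = -60 ft.
Pressure altitude = 60 + (-60) = 0 ft.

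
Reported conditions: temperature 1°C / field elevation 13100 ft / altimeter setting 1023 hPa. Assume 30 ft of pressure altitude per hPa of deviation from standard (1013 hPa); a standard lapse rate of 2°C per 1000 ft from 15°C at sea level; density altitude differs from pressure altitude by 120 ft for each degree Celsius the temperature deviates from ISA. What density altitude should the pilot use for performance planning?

Pressure altitude = 13100 + (1013 − 1023) × 30 = 13100 + (-300) = 12800 ft.
ISA temperature at 12800 ft = 15 − 2 × (12800/1000) = -10.6°C.
ISA deviation = 1 − (-10.6) = +11.6°C.
Density altitude = 12800 + 120 × (11.6) = 14192 ft.

14192 ft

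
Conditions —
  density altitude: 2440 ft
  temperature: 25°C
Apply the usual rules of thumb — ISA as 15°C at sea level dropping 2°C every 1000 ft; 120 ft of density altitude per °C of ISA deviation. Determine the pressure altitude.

1000 ft

DA = PA + 120 × (OAT − (15 − 2·PA/1000)) = PA + 120·OAT − 1800 + 0.24·PA = 1.24·PA + 120·OAT − 1800.
So 1.24·PA = 2440 − 120 × 25 + 1800 = 1240.
PA = 1240 / 1.24 = 1000 ft.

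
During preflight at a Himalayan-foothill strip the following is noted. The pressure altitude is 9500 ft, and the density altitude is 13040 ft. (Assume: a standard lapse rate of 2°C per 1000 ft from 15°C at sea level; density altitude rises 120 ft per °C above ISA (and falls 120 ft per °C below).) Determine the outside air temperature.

Density altitude − pressure altitude = 13040 − 9500 = +3540 ft.
At 120 ft/°C that is an ISA deviation of 3540/120 = +29.5°C.
ISA temperature at 9500 ft = 15 − 2 × (9500/1000) = -4°C.
OAT = ISA + deviation = -4 + (+29.5) = 25.5°C.

25.5°C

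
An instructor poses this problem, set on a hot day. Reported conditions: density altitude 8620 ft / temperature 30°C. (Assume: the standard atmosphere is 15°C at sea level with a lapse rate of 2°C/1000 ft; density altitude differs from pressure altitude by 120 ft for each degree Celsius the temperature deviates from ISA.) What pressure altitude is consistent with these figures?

5500 ft

DA = PA + 120 × (OAT − (15 − 2·PA/1000)) = PA + 120·OAT − 1800 + 0.24·PA = 1.24·PA + 120·OAT − 1800.
So 1.24·PA = 8620 − 120 × 30 + 1800 = 6820.
PA = 6820 / 1.24 = 5500 ft.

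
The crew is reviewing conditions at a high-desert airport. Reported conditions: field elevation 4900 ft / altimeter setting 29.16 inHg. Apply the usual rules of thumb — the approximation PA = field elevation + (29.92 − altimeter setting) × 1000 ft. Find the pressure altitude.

Pressure correction = (29.92 − 29.16) × 1000 = +760 ft.
Pressure altitude = 4900 + (+760) = 5660 ft.

5660 ft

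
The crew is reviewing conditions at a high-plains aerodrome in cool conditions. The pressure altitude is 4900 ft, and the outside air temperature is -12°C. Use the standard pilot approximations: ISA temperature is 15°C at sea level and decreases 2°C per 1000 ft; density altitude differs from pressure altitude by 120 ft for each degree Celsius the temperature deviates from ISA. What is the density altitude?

2836 ft

ISA temperature at 4900 ft = 15 − 2 × (4900/1000) = 5.2°C.
ISA deviation = -12 − 5.2 = -17.2°C.
Density altitude = 4900 + 120 × (-17.2) = 4900 + (-2064) = 2836 ft.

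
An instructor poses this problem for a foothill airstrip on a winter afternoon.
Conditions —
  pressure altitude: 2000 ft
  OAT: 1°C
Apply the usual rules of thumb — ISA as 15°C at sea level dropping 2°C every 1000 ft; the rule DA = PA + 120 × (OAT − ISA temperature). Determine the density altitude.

800 ft

ISA temperature at 2000 ft = 15 − 2 × (2000/1000) = 11°C.
ISA deviation = 1 − 11 = -10°C.
Density altitude = 2000 + 120 × (-10) = 2000 + (-1200) = 800 ft.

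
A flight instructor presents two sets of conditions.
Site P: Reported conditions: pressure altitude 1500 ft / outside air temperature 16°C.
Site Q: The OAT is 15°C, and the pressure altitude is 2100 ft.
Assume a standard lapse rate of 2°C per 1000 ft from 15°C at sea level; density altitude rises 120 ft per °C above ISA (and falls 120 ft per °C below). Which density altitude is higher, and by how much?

Site P: ISA temp = 12°C, deviation +4°C, DA = 1500 + 120 × 4 = 1980 ft.
Site Q: ISA temp = 10.8°C, deviation +4.2°C, DA = 2100 + 120 × 4.2 = 2604 ft.
Site Q is higher by 2604 − 1980 = 624 ft.

Site Q by 624 ft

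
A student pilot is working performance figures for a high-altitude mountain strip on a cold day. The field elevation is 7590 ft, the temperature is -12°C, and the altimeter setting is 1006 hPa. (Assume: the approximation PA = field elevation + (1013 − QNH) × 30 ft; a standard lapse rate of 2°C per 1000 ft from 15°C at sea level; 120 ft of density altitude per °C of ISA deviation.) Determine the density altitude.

Pressure altitude = 7590 + (1013 − 1006) × 30 = 7590 + (+210) = 7800 ft.
ISA temperature at 7800 ft = 15 − 2 × (7800/1000) = -0.6°C.
ISA deviation = -12 − (-0.6) = -11.4°C.
Density altitude = 7800 + 120 × (-11.4) = 6432 ft.

6432 ft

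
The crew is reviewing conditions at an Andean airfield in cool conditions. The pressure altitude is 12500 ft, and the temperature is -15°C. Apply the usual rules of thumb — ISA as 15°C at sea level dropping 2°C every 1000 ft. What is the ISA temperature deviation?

ISA temperature at 12500 ft = 15 − 2 × (12500/1000) = -10°C.
Deviation = OAT − ISA = -15 − (-10) = -5°C.

ISA-5°C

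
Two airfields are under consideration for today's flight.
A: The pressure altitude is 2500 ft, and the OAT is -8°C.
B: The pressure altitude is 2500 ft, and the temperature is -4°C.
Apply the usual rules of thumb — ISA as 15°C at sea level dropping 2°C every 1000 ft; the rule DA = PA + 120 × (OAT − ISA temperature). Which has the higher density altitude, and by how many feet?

A: ISA temp = 10°C, deviation -18°C, DA = 2500 + 120 × (-18) = 340 ft.
B: ISA temp = 10°C, deviation -14°C, DA = 2500 + 120 × (-14) = 820 ft.
B is higher by 820 − 340 = 480 ft.

B by 480 ft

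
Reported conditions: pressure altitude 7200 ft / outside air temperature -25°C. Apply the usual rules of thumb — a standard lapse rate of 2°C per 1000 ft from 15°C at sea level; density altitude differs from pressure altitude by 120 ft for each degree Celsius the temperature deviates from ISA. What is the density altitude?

4128 ft

ISA temperature at 7200 ft = 15 − 2 × (7200/1000) = 0.6°C.
ISA deviation = -25 − 0.6 = -25.6°C.
Density altitude = 7200 + 120 × (-25.6) = 7200 + (-3072) = 4128 ft.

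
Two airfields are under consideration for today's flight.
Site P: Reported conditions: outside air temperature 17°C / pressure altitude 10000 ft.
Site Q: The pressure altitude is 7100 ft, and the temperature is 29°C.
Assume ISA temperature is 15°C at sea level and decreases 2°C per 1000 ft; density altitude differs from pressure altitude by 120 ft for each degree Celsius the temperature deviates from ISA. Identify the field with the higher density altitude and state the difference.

Site P by 2156 ft

Site P: ISA temp = -5°C, deviation +22°C, DA = 10000 + 120 × 22 = 12640 ft.
Site Q: ISA temp = 0.8°C, deviation +28.2°C, DA = 7100 + 120 × 28.2 = 10484 ft.
Site P is higher by 12640 − 10484 = 2156 ft.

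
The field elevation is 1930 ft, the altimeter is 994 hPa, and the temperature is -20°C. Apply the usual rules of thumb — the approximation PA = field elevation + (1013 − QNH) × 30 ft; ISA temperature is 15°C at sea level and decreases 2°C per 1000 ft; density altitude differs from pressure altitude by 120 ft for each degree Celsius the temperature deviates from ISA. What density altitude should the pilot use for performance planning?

-1100 ft

Pressure altitude = 1930 + (1013 − 994) × 30 = 1930 + (+570) = 2500 ft.
ISA temperature at 2500 ft = 15 − 2 × (2500/1000) = 10°C.
ISA deviation = -20 − 10 = -30°C.
Density altitude = 2500 + 120 × (-30) = -1100 ft.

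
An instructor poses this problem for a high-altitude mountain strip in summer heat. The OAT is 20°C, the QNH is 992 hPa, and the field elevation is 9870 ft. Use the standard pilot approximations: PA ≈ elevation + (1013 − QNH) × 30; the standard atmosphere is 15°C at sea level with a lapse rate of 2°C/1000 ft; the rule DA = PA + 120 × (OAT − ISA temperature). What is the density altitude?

13620 ft

Pressure altitude = 9870 + (1013 − 992) × 30 = 9870 + (+630) = 10500 ft.
ISA temperature at 10500 ft = 15 − 2 × (10500/1000) = -6°C.
ISA deviation = 20 − (-6) = +26°C.
Density altitude = 10500 + 120 × (26) = 13620 ft.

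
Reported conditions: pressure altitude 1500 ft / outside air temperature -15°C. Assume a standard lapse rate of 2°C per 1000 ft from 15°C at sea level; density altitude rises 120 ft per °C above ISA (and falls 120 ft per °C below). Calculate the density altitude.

ISA temperature at 1500 ft = 15 − 2 × (1500/1000) = 12°C.
ISA deviation = -15 − 12 = -27°C.
Density altitude = 1500 + 120 × (-27) = 1500 + (-3240) = -1740 ft.

-1740 ft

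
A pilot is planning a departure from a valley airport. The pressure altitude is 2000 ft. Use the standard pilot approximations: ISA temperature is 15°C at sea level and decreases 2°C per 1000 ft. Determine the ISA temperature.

ISA temperature = 15 − 2 × (2000/1000) = 15 − 4 = 11°C.

11°C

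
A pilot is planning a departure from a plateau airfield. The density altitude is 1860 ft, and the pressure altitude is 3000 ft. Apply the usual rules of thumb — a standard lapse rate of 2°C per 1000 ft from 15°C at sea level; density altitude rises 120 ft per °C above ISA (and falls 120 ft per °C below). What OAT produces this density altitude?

Density altitude − pressure altitude = 1860 − 3000 = -1140 ft.
At 120 ft/°C that is an ISA deviation of -1140/120 = -9.5°C.
ISA temperature at 3000 ft = 15 − 2 × (3000/1000) = 9°C.
OAT = ISA + deviation = 9 + (-9.5) = -0.5°C.

-0.5°C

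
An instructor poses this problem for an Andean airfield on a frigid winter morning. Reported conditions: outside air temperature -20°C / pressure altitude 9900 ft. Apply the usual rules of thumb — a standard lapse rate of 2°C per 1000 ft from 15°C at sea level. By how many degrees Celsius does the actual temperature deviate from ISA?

ISA temperature at 9900 ft = 15 − 2 × (9900/1000) = -4.8°C.
Deviation = OAT − ISA = -20 − (-4.8) = -15.2°C.

ISA-15.2°C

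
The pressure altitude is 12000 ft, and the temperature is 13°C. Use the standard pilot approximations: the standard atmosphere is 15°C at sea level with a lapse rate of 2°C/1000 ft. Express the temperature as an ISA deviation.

ISA temperature at 12000 ft = 15 − 2 × (12000/1000) = -9°C.
Deviation = OAT − ISA = 13 − (-9) = +22°C.

ISA+22°C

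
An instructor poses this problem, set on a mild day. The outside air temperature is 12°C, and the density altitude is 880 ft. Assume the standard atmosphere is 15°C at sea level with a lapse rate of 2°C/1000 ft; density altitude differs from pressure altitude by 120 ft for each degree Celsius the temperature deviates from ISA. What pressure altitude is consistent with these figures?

DA = PA + 120 × (OAT − (15 − 2·PA/1000)) = PA + 120·OAT − 1800 + 0.24·PA = 1.24·PA + 120·OAT − 1800.
So 1.24·PA = 880 − 120 × 12 + 1800 = 1240.
PA = 1240 / 1.24 = 1000 ft.

1000 ft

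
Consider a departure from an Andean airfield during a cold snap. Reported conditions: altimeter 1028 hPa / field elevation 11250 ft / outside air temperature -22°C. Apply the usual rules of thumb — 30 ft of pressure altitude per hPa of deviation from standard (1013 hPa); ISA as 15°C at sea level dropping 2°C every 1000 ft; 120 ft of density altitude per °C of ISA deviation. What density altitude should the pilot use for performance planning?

Pressure altitude = 11250 + (1013 − 1028) × 30 = 11250 + (-450) = 10800 ft.
ISA temperature at 10800 ft = 15 − 2 × (10800/1000) = -6.6°C.
ISA deviation = -22 − (-6.6) = -15.4°C.
Density altitude = 10800 + 120 × (-15.4) = 8952 ft.

8952 ft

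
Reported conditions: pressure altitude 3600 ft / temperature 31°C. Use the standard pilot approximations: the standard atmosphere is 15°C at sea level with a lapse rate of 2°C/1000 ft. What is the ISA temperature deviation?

ISA+23.2°C

ISA temperature at 3600 ft = 15 − 2 × (3600/1000) = 7.8°C.
Deviation = OAT − ISA = 31 − 7.8 = +23.2°C.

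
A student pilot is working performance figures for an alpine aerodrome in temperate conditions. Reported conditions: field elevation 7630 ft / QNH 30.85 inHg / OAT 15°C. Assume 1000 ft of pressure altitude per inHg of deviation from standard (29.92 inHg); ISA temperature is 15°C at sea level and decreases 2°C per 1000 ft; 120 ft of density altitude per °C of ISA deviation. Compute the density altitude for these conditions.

Pressure altitude = 7630 + (29.92 − 30.85) × 1000 = 7630 + (-930) = 6700 ft.
ISA temperature at 6700 ft = 15 − 2 × (6700/1000) = 1.6°C.
ISA deviation = 15 − 1.6 = +13.4°C.
Density altitude = 6700 + 120 × (13.4) = 8308 ft.

8308 ft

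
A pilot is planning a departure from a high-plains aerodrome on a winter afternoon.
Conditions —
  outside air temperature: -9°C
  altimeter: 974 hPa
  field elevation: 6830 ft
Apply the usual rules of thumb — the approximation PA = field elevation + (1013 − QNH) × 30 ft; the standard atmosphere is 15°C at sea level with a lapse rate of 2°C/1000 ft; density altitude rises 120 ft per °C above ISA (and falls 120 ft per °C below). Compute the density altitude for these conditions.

Pressure altitude = 6830 + (1013 − 974) × 30 = 6830 + (+1170) = 8000 ft.
ISA temperature at 8000 ft = 15 − 2 × (8000/1000) = -1°C.
ISA deviation = -9 − (-1) = -8°C.
Density altitude = 8000 + 120 × (-8) = 7040 ft.

7040 ft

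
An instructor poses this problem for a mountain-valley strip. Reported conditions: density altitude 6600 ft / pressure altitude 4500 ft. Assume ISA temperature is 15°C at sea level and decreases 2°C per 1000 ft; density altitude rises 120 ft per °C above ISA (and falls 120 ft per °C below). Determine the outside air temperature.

23.5°C

Density altitude − pressure altitude = 6600 − 4500 = +2100 ft.
At 120 ft/°C that is an ISA deviation of 2100/120 = +17.5°C.
ISA temperature at 4500 ft = 15 − 2 × (4500/1000) = 6°C.
OAT = ISA + deviation = 6 + (+17.5) = 23.5°C.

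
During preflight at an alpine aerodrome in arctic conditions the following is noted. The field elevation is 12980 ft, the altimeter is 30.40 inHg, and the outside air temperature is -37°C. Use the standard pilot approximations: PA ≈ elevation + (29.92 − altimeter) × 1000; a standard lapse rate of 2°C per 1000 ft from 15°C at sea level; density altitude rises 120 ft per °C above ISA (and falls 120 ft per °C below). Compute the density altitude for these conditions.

Pressure altitude = 12980 + (29.92 − 30.40) × 1000 = 12980 + (-480) = 12500 ft.
ISA temperature at 12500 ft = 15 − 2 × (12500/1000) = -10°C.
ISA deviation = -37 − (-10) = -27°C.
Density altitude = 12500 + 120 × (-27) = 9260 ft.

9260 ft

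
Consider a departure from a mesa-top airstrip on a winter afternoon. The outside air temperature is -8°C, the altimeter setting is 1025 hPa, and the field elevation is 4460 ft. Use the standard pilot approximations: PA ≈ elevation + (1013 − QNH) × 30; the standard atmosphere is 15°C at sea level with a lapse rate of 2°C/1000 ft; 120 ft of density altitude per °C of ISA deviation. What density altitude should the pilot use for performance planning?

Pressure altitude = 4460 + (1013 − 1025) × 30 = 4460 + (-360) = 4100 ft.
ISA temperature at 4100 ft = 15 − 2 × (4100/1000) = 6.8°C.
ISA deviation = -8 − 6.8 = -14.8°C.
Density altitude = 4100 + 120 × (-14.8) = 2324 ft.

2324 ft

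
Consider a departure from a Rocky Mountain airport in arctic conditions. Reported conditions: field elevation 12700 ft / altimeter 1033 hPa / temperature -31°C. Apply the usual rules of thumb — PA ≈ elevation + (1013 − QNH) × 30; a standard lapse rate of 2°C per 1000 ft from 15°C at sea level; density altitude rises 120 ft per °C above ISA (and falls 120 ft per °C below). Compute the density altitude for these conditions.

9484 ft

Pressure altitude = 12700 + (1013 − 1033) × 30 = 12700 + (-600) = 12100 ft.
ISA temperature at 12100 ft = 15 − 2 × (12100/1000) = -9.2°C.
ISA deviation = -31 − (-9.2) = -21.8°C.
Density altitude = 12100 + 120 × (-21.8) = 9484 ft.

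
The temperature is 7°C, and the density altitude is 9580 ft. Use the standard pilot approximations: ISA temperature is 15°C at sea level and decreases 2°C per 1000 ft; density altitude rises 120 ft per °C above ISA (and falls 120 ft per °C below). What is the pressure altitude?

DA = PA + 120 × (OAT − (15 − 2·PA/1000)) = PA + 120·OAT − 1800 + 0.24·PA = 1.24·PA + 120·OAT − 1800.
So 1.24·PA = 9580 − 120 × 7 + 1800 = 10540.
PA = 10540 / 1.24 = 8500 ft.

8500 ft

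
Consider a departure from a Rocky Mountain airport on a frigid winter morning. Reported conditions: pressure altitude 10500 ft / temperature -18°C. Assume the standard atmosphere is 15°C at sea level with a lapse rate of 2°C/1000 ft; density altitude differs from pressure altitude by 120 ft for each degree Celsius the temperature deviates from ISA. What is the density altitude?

ISA temperature at 10500 ft = 15 − 2 × (10500/1000) = -6°C.
ISA deviation = -18 − (-6) = -12°C.
Density altitude = 10500 + 120 × (-12) = 10500 + (-1440) = 9060 ft.

9060 ft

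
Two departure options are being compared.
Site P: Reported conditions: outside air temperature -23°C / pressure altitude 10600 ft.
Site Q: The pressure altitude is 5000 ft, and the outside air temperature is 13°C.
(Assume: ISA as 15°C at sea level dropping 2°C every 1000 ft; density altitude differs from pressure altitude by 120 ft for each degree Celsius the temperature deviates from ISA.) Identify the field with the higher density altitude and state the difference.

Site P: ISA temp = -6.2°C, deviation -16.8°C, DA = 10600 + 120 × (-16.8) = 8584 ft.
Site Q: ISA temp = 5°C, deviation +8°C, DA = 5000 + 120 × 8 = 5960 ft.
Site P is higher by 8584 − 5960 = 2624 ft.

Site P by 2624 ft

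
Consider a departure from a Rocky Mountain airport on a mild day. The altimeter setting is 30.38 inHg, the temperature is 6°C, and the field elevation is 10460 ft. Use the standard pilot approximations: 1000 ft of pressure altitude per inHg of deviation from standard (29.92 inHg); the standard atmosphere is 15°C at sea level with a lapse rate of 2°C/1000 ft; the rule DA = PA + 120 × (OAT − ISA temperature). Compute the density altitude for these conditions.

11320 ft

Pressure altitude = 10460 + (29.92 − 30.38) × 1000 = 10460 + (-460) = 10000 ft.
ISA temperature at 10000 ft = 15 − 2 × (10000/1000) = -5°C.
ISA deviation = 6 − (-5) = +11°C.
Density altitude = 10000 + 120 × (11) = 11320 ft.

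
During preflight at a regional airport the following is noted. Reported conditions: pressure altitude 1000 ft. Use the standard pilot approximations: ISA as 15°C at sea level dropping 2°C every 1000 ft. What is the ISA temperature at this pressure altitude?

13°C

ISA temperature = 15 − 2 × (1000/1000) = 15 − 2 = 13°C.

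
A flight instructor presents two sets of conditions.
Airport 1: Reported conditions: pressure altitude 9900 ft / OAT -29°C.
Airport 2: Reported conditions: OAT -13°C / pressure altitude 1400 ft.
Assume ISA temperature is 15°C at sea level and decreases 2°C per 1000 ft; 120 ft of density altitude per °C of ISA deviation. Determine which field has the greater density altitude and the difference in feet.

Airport 1: ISA temp = -4.8°C, deviation -24.2°C, DA = 9900 + 120 × (-24.2) = 6996 ft.
Airport 2: ISA temp = 12.2°C, deviation -25.2°C, DA = 1400 + 120 × (-25.2) = -1624 ft.
Airport 1 is higher by 6996 − (-1624) = 8620 ft.

Airport 1 by 8620 ft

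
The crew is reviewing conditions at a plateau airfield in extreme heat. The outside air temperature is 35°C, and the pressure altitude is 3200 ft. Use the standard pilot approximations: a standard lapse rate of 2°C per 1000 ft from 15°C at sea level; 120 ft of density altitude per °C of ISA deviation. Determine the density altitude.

6368 ft

ISA temperature at 3200 ft = 15 − 2 × (3200/1000) = 8.6°C.
ISA deviation = 35 − 8.6 = +26.4°C.
Density altitude = 3200 + 120 × (26.4) = 3200 + (+3168) = 6368 ft.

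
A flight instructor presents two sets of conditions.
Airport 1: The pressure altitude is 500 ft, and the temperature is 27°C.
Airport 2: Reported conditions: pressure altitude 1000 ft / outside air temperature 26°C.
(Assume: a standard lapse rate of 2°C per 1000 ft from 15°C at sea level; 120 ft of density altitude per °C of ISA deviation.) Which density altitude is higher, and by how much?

Airport 2 by 500 ft

Airport 1: ISA temp = 14°C, deviation +13°C, DA = 500 + 120 × 13 = 2060 ft.
Airport 2: ISA temp = 13°C, deviation +13°C, DA = 1000 + 120 × 13 = 2560 ft.
Airport 2 is higher by 2560 − 2060 = 500 ft.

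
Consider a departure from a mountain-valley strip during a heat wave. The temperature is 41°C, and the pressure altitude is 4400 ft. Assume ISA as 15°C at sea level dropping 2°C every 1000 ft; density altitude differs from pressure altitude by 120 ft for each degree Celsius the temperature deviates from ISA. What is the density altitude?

ISA temperature at 4400 ft = 15 − 2 × (4400/1000) = 6.2°C.
ISA deviation = 41 − 6.2 = +34.8°C.
Density altitude = 4400 + 120 × (34.8) = 4400 + (+4176) = 8576 ft.

8576 ft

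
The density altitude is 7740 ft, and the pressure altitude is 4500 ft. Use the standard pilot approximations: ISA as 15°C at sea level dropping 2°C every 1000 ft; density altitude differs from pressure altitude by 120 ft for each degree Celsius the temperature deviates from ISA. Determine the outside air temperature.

33°C

Density altitude − pressure altitude = 7740 − 4500 = +3240 ft.
At 120 ft/°C that is an ISA deviation of 3240/120 = +27°C.
ISA temperature at 4500 ft = 15 − 2 × (4500/1000) = 6°C.
OAT = ISA + deviation = 6 + (+27) = 33°C.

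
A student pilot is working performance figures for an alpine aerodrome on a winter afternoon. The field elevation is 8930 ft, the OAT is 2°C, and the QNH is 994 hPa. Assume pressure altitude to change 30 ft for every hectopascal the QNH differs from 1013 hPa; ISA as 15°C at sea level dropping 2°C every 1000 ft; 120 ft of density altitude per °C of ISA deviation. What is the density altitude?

Pressure altitude = 8930 + (1013 − 994) × 30 = 8930 + (+570) = 9500 ft.
ISA temperature at 9500 ft = 15 − 2 × (9500/1000) = -4°C.
ISA deviation = 2 − (-4) = +6°C.
Density altitude = 9500 + 120 × (6) = 10220 ft.

10220 ft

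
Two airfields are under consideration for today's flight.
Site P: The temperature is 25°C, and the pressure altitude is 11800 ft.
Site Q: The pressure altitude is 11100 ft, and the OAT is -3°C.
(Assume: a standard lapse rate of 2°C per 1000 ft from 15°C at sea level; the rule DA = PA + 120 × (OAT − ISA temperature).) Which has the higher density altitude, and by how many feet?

Site P by 4228 ft

Site P: ISA temp = -8.6°C, deviation +33.6°C, DA = 11800 + 120 × 33.6 = 15832 ft.
Site Q: ISA temp = -7.2°C, deviation +4.2°C, DA = 11100 + 120 × 4.2 = 11604 ft.
Site P is higher by 15832 − 11604 = 4228 ft.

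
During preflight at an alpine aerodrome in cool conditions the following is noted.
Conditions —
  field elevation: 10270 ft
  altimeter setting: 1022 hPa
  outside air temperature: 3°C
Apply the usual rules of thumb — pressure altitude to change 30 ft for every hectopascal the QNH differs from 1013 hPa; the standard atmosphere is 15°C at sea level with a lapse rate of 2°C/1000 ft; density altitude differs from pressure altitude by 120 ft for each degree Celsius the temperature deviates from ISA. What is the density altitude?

Pressure altitude = 10270 + (1013 − 1022) × 30 = 10270 + (-270) = 10000 ft.
ISA temperature at 10000 ft = 15 − 2 × (10000/1000) = -5°C.
ISA deviation = 3 − (-5) = +8°C.
Density altitude = 10000 + 120 × (8) = 10960 ft.

10960 ft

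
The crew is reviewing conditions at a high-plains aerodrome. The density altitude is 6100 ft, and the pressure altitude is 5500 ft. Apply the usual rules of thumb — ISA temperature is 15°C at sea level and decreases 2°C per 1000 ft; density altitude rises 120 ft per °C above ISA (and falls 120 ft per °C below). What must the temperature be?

9°C

Density altitude − pressure altitude = 6100 − 5500 = +600 ft.
At 120 ft/°C that is an ISA deviation of 600/120 = +5°C.
ISA temperature at 5500 ft = 15 − 2 × (5500/1000) = 4°C.
OAT = ISA + deviation = 4 + (+5) = 9°C.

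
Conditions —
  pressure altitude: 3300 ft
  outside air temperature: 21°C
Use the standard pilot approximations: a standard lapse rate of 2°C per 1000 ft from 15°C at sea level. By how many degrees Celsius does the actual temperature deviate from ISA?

ISA+12.6°C

ISA temperature at 3300 ft = 15 − 2 × (3300/1000) = 8.4°C.
Deviation = OAT − ISA = 21 − 8.4 = +12.6°C.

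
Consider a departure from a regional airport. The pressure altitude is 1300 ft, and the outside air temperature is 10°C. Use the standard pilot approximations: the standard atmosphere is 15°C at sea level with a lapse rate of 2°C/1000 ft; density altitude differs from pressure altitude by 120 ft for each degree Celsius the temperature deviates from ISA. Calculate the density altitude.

ISA temperature at 1300 ft = 15 − 2 × (1300/1000) = 12.4°C.
ISA deviation = 10 − 12.4 = -2.4°C.
Density altitude = 1300 + 120 × (-2.4) = 1300 + (-288) = 1012 ft.

1012 ft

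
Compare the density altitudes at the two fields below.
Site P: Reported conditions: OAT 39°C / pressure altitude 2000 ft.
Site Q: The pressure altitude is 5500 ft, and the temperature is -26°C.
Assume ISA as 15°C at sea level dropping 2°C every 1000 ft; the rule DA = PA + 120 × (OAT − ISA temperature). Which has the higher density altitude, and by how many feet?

Site P by 3460 ft

Site P: ISA temp = 11°C, deviation +28°C, DA = 2000 + 120 × 28 = 5360 ft.
Site Q: ISA temp = 4°C, deviation -30°C, DA = 5500 + 120 × (-30) = 1900 ft.
Site P is higher by 5360 − 1900 = 3460 ft.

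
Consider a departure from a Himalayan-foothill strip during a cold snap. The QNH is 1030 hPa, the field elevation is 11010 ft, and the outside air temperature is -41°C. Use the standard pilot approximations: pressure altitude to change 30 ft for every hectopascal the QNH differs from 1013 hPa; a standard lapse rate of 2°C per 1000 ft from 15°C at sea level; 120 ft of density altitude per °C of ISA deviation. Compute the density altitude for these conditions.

Pressure altitude = 11010 + (1013 − 1030) × 30 = 11010 + (-510) = 10500 ft.
ISA temperature at 10500 ft = 15 − 2 × (10500/1000) = -6°C.
ISA deviation = -41 − (-6) = -35°C.
Density altitude = 10500 + 120 × (-35) = 6300 ft.

6300 ft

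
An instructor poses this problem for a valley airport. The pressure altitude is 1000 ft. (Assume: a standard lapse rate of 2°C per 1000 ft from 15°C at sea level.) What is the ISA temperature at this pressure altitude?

ISA temperature = 15 − 2 × (1000/1000) = 15 − 2 = 13°C.

13°C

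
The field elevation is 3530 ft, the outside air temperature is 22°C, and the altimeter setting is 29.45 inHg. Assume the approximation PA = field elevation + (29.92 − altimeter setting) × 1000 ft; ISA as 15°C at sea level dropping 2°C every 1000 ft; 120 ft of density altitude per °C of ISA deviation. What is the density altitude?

Pressure altitude = 3530 + (29.92 − 29.45) × 1000 = 3530 + (+470) = 4000 ft.
ISA temperature at 4000 ft = 15 − 2 × (4000/1000) = 7°C.
ISA deviation = 22 − 7 = +15°C.
Density altitude = 4000 + 120 × (15) = 5800 ft.

5800 ft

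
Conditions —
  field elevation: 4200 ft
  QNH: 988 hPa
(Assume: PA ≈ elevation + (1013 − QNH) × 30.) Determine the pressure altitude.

4950 ft

Pressure correction = (1013 − 988) × 30 = +750 ft.
Pressure altitude = 4200 + (+750) = 4950 ft.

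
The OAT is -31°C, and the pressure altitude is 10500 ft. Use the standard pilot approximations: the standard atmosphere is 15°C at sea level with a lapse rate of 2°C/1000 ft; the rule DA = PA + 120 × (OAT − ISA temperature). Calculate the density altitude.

ISA temperature at 10500 ft = 15 − 2 × (10500/1000) = -6°C.
ISA deviation = -31 − (-6) = -25°C.
Density altitude = 10500 + 120 × (-25) = 10500 + (-3000) = 7500 ft.

7500 ft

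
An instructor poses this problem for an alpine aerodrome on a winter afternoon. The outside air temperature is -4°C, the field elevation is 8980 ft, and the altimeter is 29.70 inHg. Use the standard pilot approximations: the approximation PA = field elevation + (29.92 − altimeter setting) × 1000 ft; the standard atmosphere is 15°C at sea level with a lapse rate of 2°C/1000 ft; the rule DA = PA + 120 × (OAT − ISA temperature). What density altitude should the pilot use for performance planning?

9128 ft

Pressure altitude = 8980 + (29.92 − 29.70) × 1000 = 8980 + (+220) = 9200 ft.
ISA temperature at 9200 ft = 15 − 2 × (9200/1000) = -3.4°C.
ISA deviation = -4 − (-3.4) = -0.6°C.
Density altitude = 9200 + 120 × (-0.6) = 9128 ft.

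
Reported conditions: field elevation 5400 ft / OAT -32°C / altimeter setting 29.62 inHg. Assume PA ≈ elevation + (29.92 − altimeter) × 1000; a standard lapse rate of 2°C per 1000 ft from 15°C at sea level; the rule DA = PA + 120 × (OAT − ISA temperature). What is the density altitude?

1428 ft

Pressure altitude = 5400 + (29.92 − 29.62) × 1000 = 5400 + (+300) = 5700 ft.
ISA temperature at 5700 ft = 15 − 2 × (5700/1000) = 3.6°C.
ISA deviation = -32 − 3.6 = -35.6°C.
Density altitude = 5700 + 120 × (-35.6) = 1428 ft.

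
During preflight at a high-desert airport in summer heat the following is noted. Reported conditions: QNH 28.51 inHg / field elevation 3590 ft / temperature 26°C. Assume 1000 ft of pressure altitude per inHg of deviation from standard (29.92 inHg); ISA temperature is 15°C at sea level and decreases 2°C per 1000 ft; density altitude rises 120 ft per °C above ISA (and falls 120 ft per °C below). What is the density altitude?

7520 ft

Pressure altitude = 3590 + (29.92 − 28.51) × 1000 = 3590 + (+1410) = 5000 ft.
ISA temperature at 5000 ft = 15 − 2 × (5000/1000) = 5°C.
ISA deviation = 26 − 5 = +21°C.
Density altitude = 5000 + 120 × (21) = 7520 ft.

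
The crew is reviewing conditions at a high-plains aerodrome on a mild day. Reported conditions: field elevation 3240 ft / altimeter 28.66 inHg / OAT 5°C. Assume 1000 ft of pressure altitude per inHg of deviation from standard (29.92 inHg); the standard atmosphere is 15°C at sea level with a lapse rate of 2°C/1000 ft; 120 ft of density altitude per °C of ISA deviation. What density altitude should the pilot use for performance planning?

Pressure altitude = 3240 + (29.92 − 28.66) × 1000 = 3240 + (+1260) = 4500 ft.
ISA temperature at 4500 ft = 15 − 2 × (4500/1000) = 6°C.
ISA deviation = 5 − 6 = -1°C.
Density altitude = 4500 + 120 × (-1) = 4380 ft.

4380 ft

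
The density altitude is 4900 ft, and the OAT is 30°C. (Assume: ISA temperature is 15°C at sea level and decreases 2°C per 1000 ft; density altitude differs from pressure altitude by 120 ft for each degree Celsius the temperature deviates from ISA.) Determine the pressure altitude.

2500 ft

DA = PA + 120 × (OAT − (15 − 2·PA/1000)) = PA + 120·OAT − 1800 + 0.24·PA = 1.24·PA + 120·OAT − 1800.
So 1.24·PA = 4900 − 120 × 30 + 1800 = 3100.
PA = 3100 / 1.24 = 2500 ft.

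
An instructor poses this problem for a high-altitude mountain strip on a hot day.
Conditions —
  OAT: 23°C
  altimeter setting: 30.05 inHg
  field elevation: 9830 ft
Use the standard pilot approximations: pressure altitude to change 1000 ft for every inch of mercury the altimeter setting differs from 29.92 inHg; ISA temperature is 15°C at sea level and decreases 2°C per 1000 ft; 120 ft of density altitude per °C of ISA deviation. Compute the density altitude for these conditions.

Pressure altitude = 9830 + (29.92 − 30.05) × 1000 = 9830 + (-130) = 9700 ft.
ISA temperature at 9700 ft = 15 − 2 × (9700/1000) = -4.4°C.
ISA deviation = 23 − (-4.4) = +27.4°C.
Density altitude = 9700 + 120 × (27.4) = 12988 ft.

12988 ft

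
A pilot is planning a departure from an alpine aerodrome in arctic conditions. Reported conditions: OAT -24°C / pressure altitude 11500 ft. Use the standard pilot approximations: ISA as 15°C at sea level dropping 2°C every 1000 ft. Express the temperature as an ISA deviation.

ISA-16°C

ISA temperature at 11500 ft = 15 − 2 × (11500/1000) = -8°C.
Deviation = OAT − ISA = -24 − (-8) = -16°C.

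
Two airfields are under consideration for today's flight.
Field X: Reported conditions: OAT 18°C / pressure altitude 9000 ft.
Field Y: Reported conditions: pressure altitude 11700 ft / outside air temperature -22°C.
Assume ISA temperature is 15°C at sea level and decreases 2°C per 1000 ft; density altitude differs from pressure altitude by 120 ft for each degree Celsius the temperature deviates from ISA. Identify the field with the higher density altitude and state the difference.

Field X by 1452 ft

Field X: ISA temp = -3°C, deviation +21°C, DA = 9000 + 120 × 21 = 11520 ft.
Field Y: ISA temp = -8.4°C, deviation -13.6°C, DA = 11700 + 120 × (-13.6) = 10068 ft.
Field X is higher by 11520 − 10068 = 1452 ft.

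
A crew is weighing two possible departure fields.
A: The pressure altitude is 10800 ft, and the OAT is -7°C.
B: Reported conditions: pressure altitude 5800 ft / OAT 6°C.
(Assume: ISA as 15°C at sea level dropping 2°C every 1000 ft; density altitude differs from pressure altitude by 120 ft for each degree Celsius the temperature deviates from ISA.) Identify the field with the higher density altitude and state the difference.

A: ISA temp = -6.6°C, deviation -0.4°C, DA = 10800 + 120 × (-0.4) = 10752 ft.
B: ISA temp = 3.4°C, deviation +2.6°C, DA = 5800 + 120 × 2.6 = 6112 ft.
A is higher by 10752 − 6112 = 4640 ft.

A by 4640 ft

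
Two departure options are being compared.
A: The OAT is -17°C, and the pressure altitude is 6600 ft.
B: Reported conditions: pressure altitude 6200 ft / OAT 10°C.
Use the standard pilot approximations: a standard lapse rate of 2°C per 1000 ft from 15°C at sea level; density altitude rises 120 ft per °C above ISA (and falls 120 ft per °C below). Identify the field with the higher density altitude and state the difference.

B by 2744 ft

A: ISA temp = 1.8°C, deviation -18.8°C, DA = 6600 + 120 × (-18.8) = 4344 ft.
B: ISA temp = 2.6°C, deviation +7.4°C, DA = 6200 + 120 × 7.4 = 7088 ft.
B is higher by 7088 − 4344 = 2744 ft.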